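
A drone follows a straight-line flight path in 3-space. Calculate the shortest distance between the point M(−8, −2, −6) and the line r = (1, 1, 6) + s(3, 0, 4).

Direction vector d = (3, 0, 4).
AP = (−9, −3, −12), and AP × d = (−12, 0, 9).
|AP × d|² = 225 and |d|² = 25, so the distance is √(225/25) = √9 = 3.

3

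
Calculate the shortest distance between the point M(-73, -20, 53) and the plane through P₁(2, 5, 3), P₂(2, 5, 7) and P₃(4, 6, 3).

P₁P₂ = (0, 0, 4) and P₁P₃ = (2, 1, 0), so a normal is n = P₁P₂ × P₁P₃ = (-4, 8, 0).
Then n·(-73, -20, 53) - 32 = 100.
|n| = √(16 + 64 + 0) = 4√5, so the distance is |100|/(4√5) = 5√5.

5√5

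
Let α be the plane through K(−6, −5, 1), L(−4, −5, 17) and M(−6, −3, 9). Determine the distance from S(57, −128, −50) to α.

KL = (2, 0, 16) and KM = (0, 2, 8), so a normal is n = KL × KM = (−32, −16, 4).
d = |(-32)·57 + (-16)·(-128) + 4·(-50) − 276| / √(1024 + 256 + 16) = |-252| / 36 = 7.

7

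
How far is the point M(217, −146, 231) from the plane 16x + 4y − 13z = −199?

4

d = |16·217 + 4·(-146) + (-13)·231 − (-199)| / √(256 + 16 + 169) = |84| / 21 = 4.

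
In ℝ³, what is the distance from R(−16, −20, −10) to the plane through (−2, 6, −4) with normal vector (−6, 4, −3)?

2√61/61

The plane has equation n·(r − (−2, 6, −4)) = 0, i.e. n·r = 48.
d = |(-6)·(-16) + 4·(-20) + (-3)·(-10) − 48| / √(36 + 16 + 9) = |-2| / √61 = 2/√61.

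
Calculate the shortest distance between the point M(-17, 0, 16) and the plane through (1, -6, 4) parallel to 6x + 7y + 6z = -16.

6/11

Parallel planes share the normal n = (6, 7, 6); since (1, -6, 4) lies on the plane, its equation is 6x + 7y + 6z = -12.
Then n·(-17, 0, 16) - (-12) = 6.
|n| = √(36 + 49 + 36) = 11, so the distance is |6|/11 = 6/11.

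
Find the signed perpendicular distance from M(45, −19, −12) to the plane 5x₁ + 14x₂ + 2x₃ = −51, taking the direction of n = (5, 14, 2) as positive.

n·M − (-51) = -14.
|n| = 15, so the signed distance is -14/15.

-14/15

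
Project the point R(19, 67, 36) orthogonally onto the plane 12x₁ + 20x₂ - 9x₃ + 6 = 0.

(-5, 27, 54)

n = (12, 20, -9), |n|² = 625, and n·R − (-6) = 1250.
t = 1250/625 = 2, so the foot is R − t·n = (19, 67, 36) − 2·(12, 20, -9) = (-5, 27, 54).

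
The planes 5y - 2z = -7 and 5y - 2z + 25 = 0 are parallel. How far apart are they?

18√29/29

With common normal n = (0, 5, -2) (|n| = √29), the distance is |(-7) − (-25)|/|n| = 18/√29 = 18√29/29.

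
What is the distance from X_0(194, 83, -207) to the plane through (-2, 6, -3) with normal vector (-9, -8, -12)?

4

The plane has equation n·(r − (-2, 6, -3)) = 0, i.e. n·r = 6.
Then n·(194, 83, -207) - 6 = 68.
|n| = √(81 + 64 + 144) = 17, so the distance is |68|/17 = 4.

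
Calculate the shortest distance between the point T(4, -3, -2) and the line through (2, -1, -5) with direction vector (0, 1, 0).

Direction vector d = (0, 1, 0).
AP = (2, -2, 3), and AP × d = (-3, 0, 2).
|AP × d|² = 13 and |d|² = 1, so the distance is √13.

√13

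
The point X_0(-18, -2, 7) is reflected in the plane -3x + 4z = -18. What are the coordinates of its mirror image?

(6, -2, -25)

n = (-3, 0, 4), |n|² = 25, n·X_0 − (-18) = 100, so t = 100/25 = 4.
Foot F = X_0 − 4·n = (-6, -2, -9); the reflection is 2F − X_0 = (6, -2, -25).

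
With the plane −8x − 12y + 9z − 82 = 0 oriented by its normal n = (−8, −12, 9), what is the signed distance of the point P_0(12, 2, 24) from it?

n·P_0 − 82 = 14.
|n| = 17, so the signed distance is 14/17.

14/17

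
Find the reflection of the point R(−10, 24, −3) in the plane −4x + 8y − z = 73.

n = (−4, 8, −1), |n|² = 81, n·R − 73 = 162, so t = 162/81 = 2.
Foot F = R − 2·n = (−2, 8, −1); the reflection is 2F − R = (6, −8, 1).

(6, -8, 1)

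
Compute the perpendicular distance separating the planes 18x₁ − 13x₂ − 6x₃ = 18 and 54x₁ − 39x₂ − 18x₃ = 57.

Divide the second equation by 3 to match normals: 18x₁ − 13x₂ − 6x₃ = 19.
With common normal n = (18, −13, −6) (|n| = 23), the distance is |18 − 19|/|n| = 1/23.

1/23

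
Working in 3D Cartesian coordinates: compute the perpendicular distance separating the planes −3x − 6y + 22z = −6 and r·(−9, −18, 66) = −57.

13/23

Divide the second equation by 3 to match normals: −3x − 6y + 22z = -19.
With common normal n = (−3, −6, 22) (|n| = 23), the distance is |(-6) − (-19)|/|n| = 13/23.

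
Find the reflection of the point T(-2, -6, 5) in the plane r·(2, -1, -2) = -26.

With n = (2, -1, -2), the signed offset is (n·T − (-26))/|n|² = 18/9 = 2.
T' = T − 2t·n = (-2, -6, 5) − 4·(2, -1, -2) = (-10, -2, 13).

(-10, -2, 13)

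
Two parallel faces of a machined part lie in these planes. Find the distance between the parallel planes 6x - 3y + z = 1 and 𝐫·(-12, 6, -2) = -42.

Divide the second equation by -2 to match normals: 6x - 3y + z = 21.
With common normal n = (6, -3, 1) (|n| = √46), the distance is |1 − 21|/|n| = 20/√46.

10√46/23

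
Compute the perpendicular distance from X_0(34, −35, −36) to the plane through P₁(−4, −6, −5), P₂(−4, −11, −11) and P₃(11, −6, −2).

19/√62

P₁P₂ = (0, −5, −6) and P₁P₃ = (15, 0, 3), so a normal is n = P₁P₂ × P₁P₃ = (−15, −90, 75).
Then n·(34, −35, −36) − 225 = −285.
|n| = √(225 + 8100 + 5625) = 15√62, so the distance is |-285|/(15√62) = 19/√62.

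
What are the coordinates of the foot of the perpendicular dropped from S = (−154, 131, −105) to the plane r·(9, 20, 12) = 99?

n = (9, 20, 12), |n|² = 625, and n·S − 99 = -125.
t = -125/625 = -1/5, so the foot is S − t·n = (−154, 131, −105) − (-1/5)·(9, 20, 12) = (−761/5, 135, −513/5).

(-761/5, 135, -513/5)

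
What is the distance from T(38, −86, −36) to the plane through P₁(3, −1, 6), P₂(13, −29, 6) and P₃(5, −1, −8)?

19/15

P₁P₂ = (10, −28, 0) and P₁P₃ = (2, 0, −14), so a normal is n = P₁P₂ × P₁P₃ = (392, 140, 56).
Then n·(38, −86, −36) − 1372 = −532.
|n| = √(153664 + 19600 + 3136) = 420, so the distance is |-532|/420 = 19/15.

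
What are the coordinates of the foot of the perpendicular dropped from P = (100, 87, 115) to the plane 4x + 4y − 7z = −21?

n = (4, 4, −7), |n|² = 81, and n·P − (-21) = -36.
t = -36/81 = -4/9, so the foot is P − t·n = (100, 87, 115) − (-4/9)·(4, 4, −7) = (916/9, 799/9, 1007/9).

(916/9, 799/9, 1007/9)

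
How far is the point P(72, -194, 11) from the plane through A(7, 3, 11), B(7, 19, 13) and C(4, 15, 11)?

7

AB = (0, 16, 2) and AC = (-3, 12, 0), so a normal is n = AB × AC = (-24, -6, 48).
Then n·(72, -194, 11) - 342 = -378.
|n| = √(576 + 36 + 2304) = 54, so the distance is |-378|/54 = 7.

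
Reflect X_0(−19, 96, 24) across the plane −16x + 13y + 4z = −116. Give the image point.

(109, -8, -8)

With n = (−16, 13, 4), the signed offset is (n·X_0 − (-116))/|n|² = 1764/441 = 4.
X_0' = X_0 − 2t·n = (−19, 96, 24) − 8·(−16, 13, 4) = (109, −8, −8).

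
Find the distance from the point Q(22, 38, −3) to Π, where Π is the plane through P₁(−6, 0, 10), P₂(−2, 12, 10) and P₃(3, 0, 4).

P₁P₂ = (4, 12, 0) and P₁P₃ = (9, 0, −6), so a normal is n = P₁P₂ × P₁P₃ = (−72, 24, −108).
Then n·(22, 38, −3) − (−648) = 300.
|n| = √(5184 + 576 + 11664) = 132, so the distance is |300|/132 = 25/11.

25/11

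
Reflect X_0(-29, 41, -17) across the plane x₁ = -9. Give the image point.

(11, 41, -17)

With n = (1, 0, 0), the signed offset is (n·X_0 − (-9))/|n|² = -20/1 = -20.
X_0' = X_0 − 2t·n = (-29, 41, -17) − (-40)·(1, 0, 0) = (11, 41, -17).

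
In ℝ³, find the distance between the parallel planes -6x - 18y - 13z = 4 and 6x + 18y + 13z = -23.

19/23

Divide the second equation by -1 to match normals: -6x - 18y - 13z = 23.
With common normal n = (-6, -18, -13) (|n| = 23), the distance is |4 − 23|/|n| = 19/23.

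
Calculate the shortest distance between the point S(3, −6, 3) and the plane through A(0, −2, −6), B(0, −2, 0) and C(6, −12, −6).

3/√34

AB = (0, 0, 6) and AC = (6, −10, 0), so a normal is n = AB × AC = (60, 36, 0).
d = |60·3 + 36·(-6) − (-72)| / √(3600 + 1296 + 0) = |36| / (12√34) = 3/√34.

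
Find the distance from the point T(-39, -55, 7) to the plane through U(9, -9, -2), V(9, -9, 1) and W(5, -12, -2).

UV = (0, 0, 3) and UW = (-4, -3, 0), so a normal is n = UV × UW = (9, -12, 0).
Then n·(-39, -55, 7) - 189 = 120.
|n| = √(81 + 144 + 0) = 15, so the distance is |120|/15 = 8.

8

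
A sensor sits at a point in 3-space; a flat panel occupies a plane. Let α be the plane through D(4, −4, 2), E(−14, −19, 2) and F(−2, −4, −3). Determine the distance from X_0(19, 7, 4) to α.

3√97/97

DE = (−18, −15, 0) and DF = (−6, 0, −5), so a normal is n = DE × DF = (75, −90, −90).
n = (75, −90, −90); n·P − 480 = -45; |n| = 15√97; distance = 45/(15√97) = 3√97/97.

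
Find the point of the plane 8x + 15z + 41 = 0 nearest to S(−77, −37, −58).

The perpendicular from S has direction n = (8, 0, 15): r = (−77, −37, −58) + μ(8, 0, 15).
Substitute into the plane: n·(S + μn) = -41 gives -1486 + 289μ = -41, so μ = 5.
Foot = (−77, −37, −58) + 5·(8, 0, 15) = (−37, −37, 17).

(-37, -37, 17)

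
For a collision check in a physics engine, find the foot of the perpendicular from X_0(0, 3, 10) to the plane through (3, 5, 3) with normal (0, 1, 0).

n = (0, 1, 0), |n|² = 1, and n·X_0 − 5 = -2.
t = -2/1 = -2, so the foot is X_0 − t·n = (0, 3, 10) − (-2)·(0, 1, 0) = (0, 5, 10).

(0, 5, 10)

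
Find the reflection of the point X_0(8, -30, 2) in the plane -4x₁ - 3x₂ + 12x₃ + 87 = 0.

With n = (-4, -3, 12), the signed offset is (n·X_0 − (-87))/|n|² = 169/169 = 1.
X_0' = X_0 − 2t·n = (8, -30, 2) − 2·(-4, -3, 12) = (16, -24, -22).

(16, -24, -22)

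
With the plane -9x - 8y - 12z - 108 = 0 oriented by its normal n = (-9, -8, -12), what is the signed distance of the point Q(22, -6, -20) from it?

-18/17

n·Q − 108 = -18.
|n| = 17, so the signed distance is -18/17.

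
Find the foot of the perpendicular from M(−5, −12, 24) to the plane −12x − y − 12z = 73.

(-17, -13, 12)

The perpendicular from M has direction n = (−12, −1, −12): r = (−5, −12, 24) + μ(−12, −1, −12).
Substitute into the plane: n·(M + μn) = 73 gives -216 + 289μ = 73, so μ = 1.
Foot = (−5, −12, 24) + 1·(−12, −1, −12) = (−17, −13, 12).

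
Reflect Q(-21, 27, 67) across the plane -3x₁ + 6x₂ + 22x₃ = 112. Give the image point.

(-3, -9, -65)

With n = (-3, 6, 22), the signed offset is (n·Q − 112)/|n|² = 1587/529 = 3.
Q' = Q − 2t·n = (-21, 27, 67) − 6·(-3, 6, 22) = (-3, -9, -65).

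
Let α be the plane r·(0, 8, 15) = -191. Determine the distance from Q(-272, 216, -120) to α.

Normal vector n = (0, 8, 15), and n·(-272, 216, -120) - (-191) = 119.
|n| = √(0 + 64 + 225) = 17, so the distance is |119|/17 = 7.

7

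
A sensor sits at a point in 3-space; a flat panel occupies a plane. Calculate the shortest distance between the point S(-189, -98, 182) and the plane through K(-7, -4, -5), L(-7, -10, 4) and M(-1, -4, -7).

8

KL = (0, -6, 9) and KM = (6, 0, -2), so a normal is n = KL × KM = (12, 54, 36).
n = (12, 54, 36); n·P − (-480) = -528; |n| = 66; distance = 528/66 = 8.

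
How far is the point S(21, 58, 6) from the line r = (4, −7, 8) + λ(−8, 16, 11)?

9√34

Direction vector d = (−8, 16, 11).
AP = (17, 65, −2); AP·d = 882, |AP|² = 4518, |d|² = 441.
distance² = |AP|² − (AP·d)²/|d|² = 4518 − 777924/441 = 2754, so the distance is 9√34.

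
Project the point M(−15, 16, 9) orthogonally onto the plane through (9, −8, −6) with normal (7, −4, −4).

(13, 0, -7)

The perpendicular from M has direction n = (7, −4, −4): r = (−15, 16, 9) + μ(7, −4, −4).
Substitute into the plane: n·(M + μn) = 119 gives -205 + 81μ = 119, so μ = 4.
Foot = (−15, 16, 9) + 4·(7, −4, −4) = (13, 0, −7).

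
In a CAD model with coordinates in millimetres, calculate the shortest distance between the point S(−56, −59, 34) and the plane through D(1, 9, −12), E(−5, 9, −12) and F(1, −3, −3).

DE = (−6, 0, 0) and DF = (0, −12, 9), so a normal is n = DE × DF = (0, 54, 72).
Then n·(−56, −59, 34) − (−378) = −360.
|n| = √(0 + 2916 + 5184) = 90, so the distance is |-360|/90 = 4.

4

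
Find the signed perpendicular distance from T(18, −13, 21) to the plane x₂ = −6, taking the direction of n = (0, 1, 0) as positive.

n·T − (-6) = -7.
|n| = 1, so the signed distance is -7/1 = -7.

-7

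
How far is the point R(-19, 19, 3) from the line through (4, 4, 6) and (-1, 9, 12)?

√419

A direction vector is d = (-5, 5, 6).
AP = (-23, 15, -3), and AP × d = (105, 153, -40).
|AP × d|² = 36034 and |d|² = 86, so the distance is √(36034/86) = √419.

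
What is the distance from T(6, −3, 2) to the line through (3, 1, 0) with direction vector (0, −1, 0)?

√13

Direction vector d = (0, −1, 0).
AP = (3, −4, 2); AP·d = 4, |AP|² = 29, |d|² = 1.
distance² = |AP|² − (AP·d)²/|d|² = 29 − 16/1 = 13, so the distance is √13.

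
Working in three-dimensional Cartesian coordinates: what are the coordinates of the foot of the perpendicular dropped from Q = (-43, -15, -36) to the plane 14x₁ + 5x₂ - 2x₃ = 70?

The perpendicular from Q has direction n = (14, 5, -2): r = (-43, -15, -36) + t(14, 5, -2).
Substitute into the plane: n·(Q + tn) = 70 gives -605 + 225t = 70, so t = 3.
Foot = (-43, -15, -36) + 3·(14, 5, -2) = (-1, 0, -42).

(-1, 0, -42)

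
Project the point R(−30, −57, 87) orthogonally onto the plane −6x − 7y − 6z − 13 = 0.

The perpendicular from R has direction n = (−6, −7, −6): r = (−30, −57, 87) + λ(−6, −7, −6).
Substitute into the plane: n·(R + λn) = 13 gives 57 + 121λ = 13, so λ = -4/11.
Foot = (−30, −57, 87) + (-4/11)·(−6, −7, −6) = (−306/11, −599/11, 981/11).

(-306/11, -599/11, 981/11)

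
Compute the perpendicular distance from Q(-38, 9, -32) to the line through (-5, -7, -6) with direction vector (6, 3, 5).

Direction vector d = (6, 3, 5).
AP = (-33, 16, -26), and AP × d = (158, 9, -195).
|AP × d|² = 63070 and |d|² = 70, so the distance is √(63070/70) = √901.

√901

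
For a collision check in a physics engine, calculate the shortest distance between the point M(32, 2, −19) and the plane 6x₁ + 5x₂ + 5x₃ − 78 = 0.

n = (6, 5, 5); n·P − 78 = 29; |n| = √86; distance = 29/√86 = 29√86/86.

29/√86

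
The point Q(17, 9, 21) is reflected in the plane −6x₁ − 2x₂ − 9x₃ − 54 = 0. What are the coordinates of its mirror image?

n = (−6, −2, −9), |n|² = 121, n·Q − 54 = -363, so t = -363/121 = -3.
Foot F = Q − (-3)·n = (−1, 3, −6); the reflection is 2F − Q = (−19, −3, −33).

(-19, -3, -33)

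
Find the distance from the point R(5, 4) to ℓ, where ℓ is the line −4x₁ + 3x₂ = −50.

d = |(-4)·5 + 3·4 − (-50)| / √(16 + 9) = |42|/5 = 42/5.

42/5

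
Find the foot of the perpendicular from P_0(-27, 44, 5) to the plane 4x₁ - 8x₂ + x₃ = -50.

n = (4, -8, 1), |n|² = 81, and n·P_0 − (-50) = -405.
t = -405/81 = -5, so the foot is P_0 − t·n = (-27, 44, 5) − (-5)·(4, -8, 1) = (-7, 4, 10).

(-7, 4, 10)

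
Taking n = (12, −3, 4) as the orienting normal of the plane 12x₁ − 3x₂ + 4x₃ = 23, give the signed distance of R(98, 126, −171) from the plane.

n·R − 23 = 91.
|n| = 13, so the signed distance is 91/13 = 7.

7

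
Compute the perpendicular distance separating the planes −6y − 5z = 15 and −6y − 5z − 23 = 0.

With common normal n = (0, −6, −5) (|n| = √61), the distance is |15 − 23|/|n| = 8/√61.

8√61/61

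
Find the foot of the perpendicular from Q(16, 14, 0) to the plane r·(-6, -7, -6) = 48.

(4, 0, -12)

The perpendicular from Q has direction n = (-6, -7, -6): r = (16, 14, 0) + λ(-6, -7, -6).
Substitute into the plane: n·(Q + λn) = 48 gives -194 + 121λ = 48, so λ = 2.
Foot = (16, 14, 0) + 2·(-6, -7, -6) = (4, 0, -12).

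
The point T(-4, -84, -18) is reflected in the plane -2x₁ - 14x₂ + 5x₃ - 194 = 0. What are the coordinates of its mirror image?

With n = (-2, -14, 5), the signed offset is (n·T − 194)/|n|² = 900/225 = 4.
T' = T − 2t·n = (-4, -84, -18) − 8·(-2, -14, 5) = (12, 28, -58).

(12, 28, -58)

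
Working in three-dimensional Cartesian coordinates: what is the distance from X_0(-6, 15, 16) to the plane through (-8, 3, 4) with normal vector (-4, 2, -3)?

The plane has equation n·(r − (-8, 3, 4)) = 0, i.e. n·r = 26.
d = |(-4)·(-6) + 2·15 + (-3)·16 − 26| / √(16 + 4 + 9) = |-20| / √29 = 20√29/29.

20/√29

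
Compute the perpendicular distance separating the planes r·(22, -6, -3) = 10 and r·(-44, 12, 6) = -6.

Divide the second equation by -2 to match normals: 22x - 6y - 3z = 3.
Both planes have normal n = (22, -6, -3), |n| = 23. Any point on the first plane is at distance |3 − 10|/|n| = 7/23 from the second.

7/23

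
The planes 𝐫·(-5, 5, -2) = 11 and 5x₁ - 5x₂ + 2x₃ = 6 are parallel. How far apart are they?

Divide the second equation by -1 to match normals: -5x₁ + 5x₂ - 2x₃ = -6.
With common normal n = (-5, 5, -2) (|n| = 3√6), the distance is |11 − (-6)|/|n| = 17/(3√6) = 17√6/18.

17√6/18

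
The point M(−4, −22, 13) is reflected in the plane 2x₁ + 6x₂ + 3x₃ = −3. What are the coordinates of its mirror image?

(4, 2, 25)

n = (2, 6, 3), |n|² = 49, n·M − (-3) = -98, so t = -98/49 = -2.
Foot F = M − (-2)·n = (0, −10, 19); the reflection is 2F − M = (4, 2, 25).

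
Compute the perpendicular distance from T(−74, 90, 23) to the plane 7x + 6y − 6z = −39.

Normal vector n = (7, 6, −6), and n·(−74, 90, 23) − (−39) = −77.
|n| = √(49 + 36 + 36) = 11, so the distance is |-77|/11 = 7.

7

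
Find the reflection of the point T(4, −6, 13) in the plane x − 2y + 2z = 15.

n = (1, −2, 2), |n|² = 9, n·T − 15 = 27, so t = 27/9 = 3.
Foot F = T − 3·n = (1, 0, 7); the reflection is 2F − T = (−2, 6, 1).

(-2, 6, 1)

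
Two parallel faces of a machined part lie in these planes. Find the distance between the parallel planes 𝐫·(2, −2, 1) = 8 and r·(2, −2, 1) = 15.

With common normal n = (2, −2, 1) (|n| = 3), the distance is |8 − 15|/|n| = 7/3.

7/3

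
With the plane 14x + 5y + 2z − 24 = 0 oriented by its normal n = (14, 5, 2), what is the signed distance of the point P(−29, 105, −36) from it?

n·P − 24 = 23.
|n| = 15, so the signed distance is 23/15.

23/15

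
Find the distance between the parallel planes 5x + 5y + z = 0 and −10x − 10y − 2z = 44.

22/√51

Divide the second equation by -2 to match normals: 5x + 5y + z = -22.
With common normal n = (5, 5, 1) (|n| = √51), the distance is |0 − (-22)|/|n| = 22/√51.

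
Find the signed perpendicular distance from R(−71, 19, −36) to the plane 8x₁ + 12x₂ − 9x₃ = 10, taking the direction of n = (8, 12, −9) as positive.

n·R − 10 = -26.
|n| = 17, so the signed distance is -26/17.

-26/17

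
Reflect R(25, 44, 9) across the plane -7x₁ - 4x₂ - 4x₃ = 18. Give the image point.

With n = (-7, -4, -4), the signed offset is (n·R − 18)/|n|² = -405/81 = -5.
R' = R − 2t·n = (25, 44, 9) − (-10)·(-7, -4, -4) = (-45, 4, -31).

(-45, 4, -31)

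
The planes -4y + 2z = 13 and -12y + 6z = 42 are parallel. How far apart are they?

√5/10

Divide the second equation by 3 to match normals: -4y + 2z = 14.
Both planes have normal n = (0, -4, 2), |n| = 2√5. Any point on the first plane is at distance |14 − 13|/|n| = 1/(2√5) = √5/10 from the second.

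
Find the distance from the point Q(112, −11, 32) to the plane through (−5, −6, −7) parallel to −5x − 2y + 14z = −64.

29/15

Parallel planes share the normal n = (−5, −2, 14); since (−5, −6, −7) lies on the plane, its equation is −5x − 2y + 14z = -61.
d = |(-5)·112 + (-2)·(-11) + 14·32 − (-61)| / √(25 + 4 + 196) = |-29| / 15 = 29/15.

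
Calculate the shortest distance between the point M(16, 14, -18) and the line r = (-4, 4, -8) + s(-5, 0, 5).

Direction vector d = (-5, 0, 5).
AP = (20, 10, -10); AP·d = -150, |AP|² = 600, |d|² = 50.
distance² = |AP|² − (AP·d)²/|d|² = 600 − 22500/50 = 150, so the distance is 5√6.

5√6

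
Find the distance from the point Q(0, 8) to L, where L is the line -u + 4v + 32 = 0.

d = |(-1)·0 + 4·8 − (-32)| / √(1 + 16) = |64|/√17 = 64√17/17.

64/√17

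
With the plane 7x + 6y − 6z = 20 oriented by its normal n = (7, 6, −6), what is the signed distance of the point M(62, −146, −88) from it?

6

n·M − 20 = 66.
|n| = 11, so the signed distance is 66/11 = 6.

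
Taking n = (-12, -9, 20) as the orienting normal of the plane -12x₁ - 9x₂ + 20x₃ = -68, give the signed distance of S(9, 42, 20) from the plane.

n·S − (-68) = -18.
|n| = 25, so the signed distance is -18/25.

-18/25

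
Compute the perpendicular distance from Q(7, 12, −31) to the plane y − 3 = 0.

Normal vector n = (0, 1, 0), and n·(7, 12, −31) − 3 = 9.
|n| = √(0 + 1 + 0) = 1, so the distance is |9|/1 = 9.

9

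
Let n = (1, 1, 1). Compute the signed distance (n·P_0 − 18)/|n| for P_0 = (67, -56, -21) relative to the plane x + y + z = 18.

n·P_0 − 18 = -28.
|n| = √3, so the signed distance is -28√3/3.

-28√3/3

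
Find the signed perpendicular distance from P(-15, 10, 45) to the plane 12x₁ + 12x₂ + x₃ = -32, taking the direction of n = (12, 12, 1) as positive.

n·P − (-32) = 17.
|n| = 17, so the signed distance is 17/17 = 1.

1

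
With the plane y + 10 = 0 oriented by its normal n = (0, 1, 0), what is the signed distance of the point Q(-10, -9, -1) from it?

n·Q − (-10) = 1.
|n| = 1, so the signed distance is 1/1 = 1.

1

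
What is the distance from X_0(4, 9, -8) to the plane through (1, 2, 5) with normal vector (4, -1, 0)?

5/√17

The plane has equation n·(r − (1, 2, 5)) = 0, i.e. n·r = 2.
n = (4, -1, 0); n·P − 2 = 5; |n| = √17; distance = 5/√17.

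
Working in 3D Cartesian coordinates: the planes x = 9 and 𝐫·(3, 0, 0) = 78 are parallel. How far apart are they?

Divide the second equation by 3 to match normals: x = 26.
With common normal n = (1, 0, 0) (|n| = 1), the distance is |9 − 26|/|n| = 17/1 = 17.

17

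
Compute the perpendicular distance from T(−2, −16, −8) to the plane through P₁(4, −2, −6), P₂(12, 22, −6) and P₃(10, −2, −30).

22/13

P₁P₂ = (8, 24, 0) and P₁P₃ = (6, 0, −24), so a normal is n = P₁P₂ × P₁P₃ = (−576, 192, −144).
n = (−576, 192, −144); n·P − (-1824) = 1056; |n| = 624; distance = 1056/624 = 22/13.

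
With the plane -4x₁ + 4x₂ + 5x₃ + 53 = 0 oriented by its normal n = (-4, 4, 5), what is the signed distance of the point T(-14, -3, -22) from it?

-13/√57

n·T − (-53) = -13.
|n| = √57, so the signed distance is -13/√57.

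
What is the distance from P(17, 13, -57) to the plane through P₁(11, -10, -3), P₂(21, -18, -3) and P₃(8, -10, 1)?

P₁P₂ = (10, -8, 0) and P₁P₃ = (-3, 0, 4), so a normal is n = P₁P₂ × P₁P₃ = (-32, -40, -24).
Then n·(17, 13, -57) - 120 = 184.
|n| = √(1024 + 1600 + 576) = 40√2, so the distance is |184|/(40√2) = 23√2/10.

23/(5√2)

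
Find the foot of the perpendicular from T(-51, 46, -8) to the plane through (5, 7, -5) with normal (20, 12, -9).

n = (20, 12, -9), |n|² = 625, and n·T − 229 = -625.
t = -625/625 = -1, so the foot is T − t·n = (-51, 46, -8) − (-1)·(20, 12, -9) = (-31, 58, -17).

(-31, 58, -17)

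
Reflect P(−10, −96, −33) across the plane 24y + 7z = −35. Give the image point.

(-10, 96, 23)

n = (0, 24, 7), |n|² = 625, n·P − (-35) = -2500, so t = -2500/625 = -4.
Foot F = P − (-4)·n = (−10, 0, −5); the reflection is 2F − P = (−10, 96, 23).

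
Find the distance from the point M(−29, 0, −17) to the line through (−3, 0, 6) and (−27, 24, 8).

2√229

A direction vector is d = (−24, 24, 2).
AP = (−26, 0, −23); AP·d = 578, |AP|² = 1205, |d|² = 1156.
distance² = |AP|² − (AP·d)²/|d|² = 1205 − 334084/1156 = 916, so the distance is 2√229.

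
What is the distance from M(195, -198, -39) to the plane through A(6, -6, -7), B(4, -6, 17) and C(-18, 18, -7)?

4

AB = (-2, 0, 24) and AC = (-24, 24, 0), so a normal is n = AB × AC = (-576, -576, -48).
d = |(-576)·195 + (-576)·(-198) + (-48)·(-39) − 336| / √(331776 + 331776 + 2304) = |3264| / 816 = 4.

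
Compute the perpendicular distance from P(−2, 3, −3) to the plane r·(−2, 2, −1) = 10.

1

d = |(-2)·(-2) + 2·3 + (-1)·(-3) − 10| / √(4 + 4 + 1) = |3| / 3 = 1.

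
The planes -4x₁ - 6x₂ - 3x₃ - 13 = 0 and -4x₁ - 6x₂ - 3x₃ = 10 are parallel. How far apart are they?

Both planes have normal n = (-4, -6, -3), |n| = √61. Any point on the first plane is at distance |10 − 13|/|n| = 3/√61 = 3√61/61 from the second.

3√61/61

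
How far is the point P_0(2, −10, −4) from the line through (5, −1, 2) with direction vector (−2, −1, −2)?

3√5

Direction vector d = (−2, −1, −2).
AP = (−3, −9, −6), and AP × d = (12, 6, −15).
|AP × d|² = 405 and |d|² = 9, so the distance is √(405/9) = √45 = 3√5.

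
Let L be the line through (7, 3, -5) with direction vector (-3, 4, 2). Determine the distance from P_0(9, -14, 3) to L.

√241

Direction vector d = (-3, 4, 2).
AP = (2, -17, 8), and AP × d = (-66, -28, -43).
|AP × d|² = 6989 and |d|² = 29, so the distance is √(6989/29) = √241.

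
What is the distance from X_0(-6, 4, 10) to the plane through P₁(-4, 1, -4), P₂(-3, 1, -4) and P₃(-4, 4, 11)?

1/√26

P₁P₂ = (1, 0, 0) and P₁P₃ = (0, 3, 15), so a normal is n = P₁P₂ × P₁P₃ = (0, -15, 3).
d = |(-15)·4 + 3·10 − (-27)| / √(0 + 225 + 9) = |-3| / (3√26) = √26/26.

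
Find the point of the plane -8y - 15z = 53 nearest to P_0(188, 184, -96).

(188, 3088/17, -1707/17)

The perpendicular from P_0 has direction n = (0, -8, -15): r = (188, 184, -96) + λ(0, -8, -15).
Substitute into the plane: n·(P_0 + λn) = 53 gives -32 + 289λ = 53, so λ = 5/17.
Foot = (188, 184, -96) + (5/17)·(0, -8, -15) = (188, 3088/17, -1707/17).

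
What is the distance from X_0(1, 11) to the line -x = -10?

9

The normal to the line is n = (-1, 0) with |n| = 1.
|n·X_0 − (-10)| = |-1 − (-10)| = 9, so the distance is 9/1 = 9.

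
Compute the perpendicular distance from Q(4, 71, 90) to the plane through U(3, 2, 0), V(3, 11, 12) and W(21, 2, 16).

26/17

UV = (0, 9, 12) and UW = (18, 0, 16), so a normal is n = UV × UW = (144, 216, −162).
d = |144·4 + 216·71 + (-162)·90 − 864| / √(20736 + 46656 + 26244) = |468| / 306 = 26/17.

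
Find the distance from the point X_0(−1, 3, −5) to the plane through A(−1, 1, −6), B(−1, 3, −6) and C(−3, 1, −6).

AB = (0, 2, 0) and AC = (−2, 0, 0), so a normal is n = AB × AC = (0, 0, 4).
Then n·(−1, 3, −5) − (−24) = 4.
|n| = √(0 + 0 + 16) = 4, so the distance is |4|/4 = 1.

1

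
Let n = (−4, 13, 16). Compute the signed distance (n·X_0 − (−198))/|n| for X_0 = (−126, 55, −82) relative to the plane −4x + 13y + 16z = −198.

n·X_0 − (-198) = 105.
|n| = 21, so the signed distance is 105/21 = 5.

5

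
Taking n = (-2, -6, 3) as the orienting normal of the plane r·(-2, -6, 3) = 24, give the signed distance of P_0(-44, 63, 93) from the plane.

n·P_0 − 24 = -35.
|n| = 7, so the signed distance is -35/7 = -5.

-5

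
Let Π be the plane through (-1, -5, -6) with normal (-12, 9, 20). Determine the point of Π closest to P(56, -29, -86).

(8, 7, -6)

The perpendicular from P has direction n = (-12, 9, 20): r = (56, -29, -86) + t(-12, 9, 20).
Substitute into the plane: n·(P + tn) = -153 gives -2653 + 625t = -153, so t = 4.
Foot = (56, -29, -86) + 4·(-12, 9, 20) = (8, 7, -6).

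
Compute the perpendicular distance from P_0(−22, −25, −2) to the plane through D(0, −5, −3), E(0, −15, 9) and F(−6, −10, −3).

DE = (0, −10, 12) and DF = (−6, −5, 0), so a normal is n = DE × DF = (60, −72, −60).
n = (60, −72, −60); n·P − 540 = 60; |n| = 12√86; distance = 60/(12√86) = 5√86/86.

5√86/86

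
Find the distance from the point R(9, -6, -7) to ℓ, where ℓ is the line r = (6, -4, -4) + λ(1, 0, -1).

Direction vector d = (1, 0, -1).
AP = (3, -2, -3); AP·d = 6, |AP|² = 22, |d|² = 2.
distance² = |AP|² − (AP·d)²/|d|² = 22 − 36/2 = 4, so the distance is 2.

2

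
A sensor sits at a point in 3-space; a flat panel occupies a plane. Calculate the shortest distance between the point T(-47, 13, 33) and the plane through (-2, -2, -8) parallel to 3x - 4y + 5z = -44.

Parallel planes share the normal n = (3, -4, 5); since (-2, -2, -8) lies on the plane, its equation is 3x - 4y + 5z = -38.
d = |3·(-47) + (-4)·13 + 5·33 − (-38)| / √(9 + 16 + 25) = |10| / (5√2) = √2.

√2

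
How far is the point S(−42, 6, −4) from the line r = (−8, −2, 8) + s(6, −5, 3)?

2√61

Direction vector d = (6, −5, 3).
AP = (−34, 8, −12); AP·d = -280, |AP|² = 1364, |d|² = 70.
distance² = |AP|² − (AP·d)²/|d|² = 1364 − 78400/70 = 244, so the distance is 2√61.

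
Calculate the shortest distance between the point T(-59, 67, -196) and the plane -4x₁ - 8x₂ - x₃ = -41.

n = (-4, -8, -1); n·P − (-41) = -63; |n| = 9; distance = 63/9 = 7.

7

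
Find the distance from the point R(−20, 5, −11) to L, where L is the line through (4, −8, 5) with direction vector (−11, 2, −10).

Direction vector d = (−11, 2, −10).
AP = (−24, 13, −16), and AP × d = (−98, −64, 95).
|AP × d|² = 22725 and |d|² = 225, so the distance is √(22725/225) = √101.

√101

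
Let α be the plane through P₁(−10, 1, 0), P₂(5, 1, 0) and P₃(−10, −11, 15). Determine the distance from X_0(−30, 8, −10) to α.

P₁P₂ = (15, 0, 0) and P₁P₃ = (0, −12, 15), so a normal is n = P₁P₂ × P₁P₃ = (0, −225, −180).
n = (0, −225, −180); n·P − (-225) = 225; |n| = 45√41; distance = 225/(45√41) = 5√41/41.

5√41/41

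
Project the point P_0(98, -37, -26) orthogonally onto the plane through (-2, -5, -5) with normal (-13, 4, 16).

n = (-13, 4, 16), |n|² = 441, and n·P_0 − (-74) = -1764.
t = -1764/441 = -4, so the foot is P_0 − t·n = (98, -37, -26) − (-4)·(-13, 4, 16) = (46, -21, 38).

(46, -21, 38)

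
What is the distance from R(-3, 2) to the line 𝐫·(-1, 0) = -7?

The normal to the line is n = (-1, 0) with |n| = 1.
|n·R − (-7)| = |3 − (-7)| = 10, so the distance is 10/1 = 10.

10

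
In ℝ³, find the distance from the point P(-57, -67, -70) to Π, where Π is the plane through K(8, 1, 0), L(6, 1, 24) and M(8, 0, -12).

2

KL = (-2, 0, 24) and KM = (0, -1, -12), so a normal is n = KL × KM = (24, -24, 2).
d = |24·(-57) + (-24)·(-67) + 2·(-70) − 168| / √(576 + 576 + 4) = |-68| / 34 = 2.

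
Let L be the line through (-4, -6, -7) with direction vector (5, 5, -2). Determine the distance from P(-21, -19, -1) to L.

Direction vector d = (5, 5, -2).
AP = (-17, -13, 6), and AP × d = (-4, -4, -20).
|AP × d|² = 432 and |d|² = 54, so the distance is √(432/54) = √8 = 2√2.

2√2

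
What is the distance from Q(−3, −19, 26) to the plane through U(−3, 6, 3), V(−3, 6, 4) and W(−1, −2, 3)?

UV = (0, 0, 1) and UW = (2, −8, 0), so a normal is n = UV × UW = (8, 2, 0).
n = (8, 2, 0); n·P − (-12) = -50; |n| = 2√17; distance = 50/(2√17) = 25/√17.

25√17/17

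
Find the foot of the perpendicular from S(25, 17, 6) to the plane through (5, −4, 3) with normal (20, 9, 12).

n = (20, 9, 12), |n|² = 625, and n·S − 100 = 625.
t = 625/625 = 1, so the foot is S − t·n = (25, 17, 6) − 1·(20, 9, 12) = (5, 8, −6).

(5, 8, -6)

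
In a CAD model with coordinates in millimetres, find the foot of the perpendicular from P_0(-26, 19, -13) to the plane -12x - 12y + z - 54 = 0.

n = (-12, -12, 1), |n|² = 289, and n·P_0 − 54 = 17.
t = 17/289 = 1/17, so the foot is P_0 − t·n = (-26, 19, -13) − (1/17)·(-12, -12, 1) = (-430/17, 335/17, -222/17).

(-430/17, 335/17, -222/17)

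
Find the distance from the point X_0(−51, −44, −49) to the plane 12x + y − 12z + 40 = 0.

28/17

Normal vector n = (12, 1, −12), and n·(−51, −44, −49) − (−40) = −28.
|n| = √(144 + 1 + 144) = 17, so the distance is |-28|/17 = 28/17.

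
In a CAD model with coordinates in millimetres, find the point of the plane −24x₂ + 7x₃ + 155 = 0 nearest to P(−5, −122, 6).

The perpendicular from P has direction n = (0, −24, 7): r = (−5, −122, 6) + t(0, −24, 7).
Substitute into the plane: n·(P + tn) = -155 gives 2970 + 625t = -155, so t = -5.
Foot = (−5, −122, 6) + (-5)·(0, −24, 7) = (−5, −2, −29).

(-5, -2, -29)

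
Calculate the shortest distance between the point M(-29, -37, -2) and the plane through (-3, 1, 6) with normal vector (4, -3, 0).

The plane has equation n·(r − (-3, 1, 6)) = 0, i.e. n·r = -15.
d = |4·(-29) + (-3)·(-37) − (-15)| / √(16 + 9 + 0) = |10| / 5 = 2.

2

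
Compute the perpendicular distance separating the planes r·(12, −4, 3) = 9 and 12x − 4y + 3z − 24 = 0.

Both planes have normal n = (12, −4, 3), |n| = 13. Any point on the first plane is at distance |24 − 9|/|n| = 15/13 from the second.

15/13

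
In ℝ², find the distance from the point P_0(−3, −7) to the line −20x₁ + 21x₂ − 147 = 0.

234/29

The normal to the line is n = (−20, 21) with |n| = 29.
|n·P_0 − 147| = |-87 − 147| = 234, so the distance is 234/29.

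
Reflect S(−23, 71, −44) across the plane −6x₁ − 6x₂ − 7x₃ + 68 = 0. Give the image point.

(-157/11, 877/11, -372/11)

With n = (−6, −6, −7), the signed offset is (n·S − (-68))/|n|² = 88/121 = 8/11.
S' = S − 2t·n = (−23, 71, −44) − (16/11)·(−6, −6, −7) = (−157/11, 877/11, −372/11).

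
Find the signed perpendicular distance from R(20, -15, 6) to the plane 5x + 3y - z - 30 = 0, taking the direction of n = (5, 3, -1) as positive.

19√35/35

n·R − 30 = 19.
|n| = √35, so the signed distance is 19√35/35.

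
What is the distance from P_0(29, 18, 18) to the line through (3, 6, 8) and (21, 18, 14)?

A direction vector is d = (18, 12, 6).
AP = (26, 12, 10); AP·d = 672, |AP|² = 920, |d|² = 504.
distance² = |AP|² − (AP·d)²/|d|² = 920 − 451584/504 = 24, so the distance is 2√6.

2√6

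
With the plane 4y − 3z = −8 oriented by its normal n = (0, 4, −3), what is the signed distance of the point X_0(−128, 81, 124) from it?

-8

n·X_0 − (-8) = -40.
|n| = 5, so the signed distance is -40/5 = -8.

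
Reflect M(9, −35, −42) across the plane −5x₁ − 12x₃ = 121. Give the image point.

n = (−5, 0, −12), |n|² = 169, n·M − 121 = 338, so t = 338/169 = 2.
Foot F = M − 2·n = (19, −35, −18); the reflection is 2F − M = (29, −35, 6).

(29, -35, 6)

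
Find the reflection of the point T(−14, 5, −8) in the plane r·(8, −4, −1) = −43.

(2, -3, -10)

With n = (8, −4, −1), the signed offset is (n·T − (-43))/|n|² = -81/81 = -1.
T' = T − 2t·n = (−14, 5, −8) − (-2)·(8, −4, −1) = (2, −3, −10).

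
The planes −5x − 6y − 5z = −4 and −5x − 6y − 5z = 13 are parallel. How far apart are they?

17√86/86

Both planes have normal n = (−5, −6, −5), |n| = √86. Any point on the first plane is at distance |13 − (-4)|/|n| = 17/√86 from the second.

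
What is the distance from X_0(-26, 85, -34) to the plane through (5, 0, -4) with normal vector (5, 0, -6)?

25/√61

The plane has equation n·(r − (5, 0, -4)) = 0, i.e. n·r = 49.
Then n·(-26, 85, -34) - 49 = 25.
|n| = √(25 + 0 + 36) = √61, so the distance is |25|/√61 = 25√61/61.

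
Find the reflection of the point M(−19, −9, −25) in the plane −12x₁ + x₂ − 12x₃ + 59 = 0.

(29, -13, 23)

With n = (−12, 1, −12), the signed offset is (n·M − (-59))/|n|² = 578/289 = 2.
M' = M − 2t·n = (−19, −9, −25) − 4·(−12, 1, −12) = (29, −13, 23).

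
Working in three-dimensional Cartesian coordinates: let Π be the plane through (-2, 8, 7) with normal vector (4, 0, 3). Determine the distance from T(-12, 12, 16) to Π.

13/5

The plane has equation n·(r − (-2, 8, 7)) = 0, i.e. n·r = 13.
Then n·(-12, 12, 16) - 13 = -13.
|n| = √(16 + 0 + 9) = 5, so the distance is |-13|/5 = 13/5.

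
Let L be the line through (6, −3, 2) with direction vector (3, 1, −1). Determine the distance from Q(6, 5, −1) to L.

Direction vector d = (3, 1, −1).
AP = (0, 8, −3); AP·d = 11, |AP|² = 73, |d|² = 11.
distance² = |AP|² − (AP·d)²/|d|² = 73 − 121/11 = 62, so the distance is √62.

√62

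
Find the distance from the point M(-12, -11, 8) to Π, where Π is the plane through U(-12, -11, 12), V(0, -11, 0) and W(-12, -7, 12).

2√2

UV = (12, 0, -12) and UW = (0, 4, 0), so a normal is n = UV × UW = (48, 0, 48).
Then n·(-12, -11, 8) - 0 = -192.
|n| = √(2304 + 0 + 2304) = 48√2, so the distance is |-192|/(48√2) = 2√2.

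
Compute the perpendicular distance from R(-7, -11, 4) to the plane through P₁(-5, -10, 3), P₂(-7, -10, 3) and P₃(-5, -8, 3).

P₁P₂ = (-2, 0, 0) and P₁P₃ = (0, 2, 0), so a normal is n = P₁P₂ × P₁P₃ = (0, 0, -4).
d = |(-4)·4 − (-12)| / √(0 + 0 + 16) = |-4| / 4 = 1.

1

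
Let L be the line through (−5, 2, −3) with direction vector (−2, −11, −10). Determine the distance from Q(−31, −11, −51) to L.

2√281

Direction vector d = (−2, −11, −10).
AP = (−26, −13, −48); AP·d = 675, |AP|² = 3149, |d|² = 225.
distance² = |AP|² − (AP·d)²/|d|² = 3149 − 455625/225 = 1124, so the distance is 2√281.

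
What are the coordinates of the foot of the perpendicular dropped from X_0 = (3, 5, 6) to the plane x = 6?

(6, 5, 6)

The perpendicular from X_0 has direction n = (1, 0, 0): r = (3, 5, 6) + t(1, 0, 0).
Substitute into the plane: n·(X_0 + tn) = 6 gives 3 + 1t = 6, so t = 3.
Foot = (3, 5, 6) + 3·(1, 0, 0) = (6, 5, 6).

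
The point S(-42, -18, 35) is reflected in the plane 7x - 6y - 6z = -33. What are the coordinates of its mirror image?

n = (7, -6, -6), |n|² = 121, n·S − (-33) = -363, so t = -363/121 = -3.
Foot F = S − (-3)·n = (-21, -36, 17); the reflection is 2F − S = (0, -54, -1).

(0, -54, -1)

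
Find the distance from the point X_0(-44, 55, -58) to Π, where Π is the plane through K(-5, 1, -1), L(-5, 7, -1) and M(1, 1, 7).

KL = (0, 6, 0) and KM = (6, 0, 8), so a normal is n = KL × KM = (48, 0, -36).
Then n·(-44, 55, -58) - (-204) = 180.
|n| = √(2304 + 0 + 1296) = 60, so the distance is |180|/60 = 3.

3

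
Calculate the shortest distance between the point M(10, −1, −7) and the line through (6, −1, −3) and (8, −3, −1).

4√2

A direction vector is d = (2, −2, 2).
AP = (4, 0, −4); AP·d = 0, |AP|² = 32, |d|² = 12.
distance² = |AP|² − (AP·d)²/|d|² = 32 − 0/12 = 32, so the distance is 4√2.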